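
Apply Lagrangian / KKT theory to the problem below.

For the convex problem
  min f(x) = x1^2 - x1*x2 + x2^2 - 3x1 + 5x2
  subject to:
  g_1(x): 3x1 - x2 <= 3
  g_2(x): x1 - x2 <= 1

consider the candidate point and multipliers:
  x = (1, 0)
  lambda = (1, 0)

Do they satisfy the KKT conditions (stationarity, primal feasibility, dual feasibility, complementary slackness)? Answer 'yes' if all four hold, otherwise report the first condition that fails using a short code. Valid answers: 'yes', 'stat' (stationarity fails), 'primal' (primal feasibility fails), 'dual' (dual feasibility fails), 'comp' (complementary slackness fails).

Gradient of f: grad f(x) = Q x + c = (-1, 4)
Constraint values g_i(x) = a_i^T x - b_i:
  g_1((1, 0)) = 0
  g_2((1, 0)) = 0
Stationarity residual: grad f(x) + sum_i lambda_i a_i = (2, 3)
  -> stationarity FAILS
Primal feasibility (all g_i <= 0): OK
Dual feasibility (all lambda_i >= 0): OK
Complementary slackness (lambda_i * g_i(x) = 0 for all i): OK

Verdict: the first failing condition is stationarity -> stat.

stat


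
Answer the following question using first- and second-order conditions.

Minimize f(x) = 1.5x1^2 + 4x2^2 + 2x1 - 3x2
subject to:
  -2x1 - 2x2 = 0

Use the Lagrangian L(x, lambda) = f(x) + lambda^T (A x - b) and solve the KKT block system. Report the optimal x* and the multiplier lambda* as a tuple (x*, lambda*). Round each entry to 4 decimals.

Form the Lagrangian:
  L(x, lambda) = (1/2) x^T Q x + c^T x + lambda^T (A x - b)
Stationarity (grad_x L = 0): Q x + c + A^T lambda = 0.
Primal feasibility: A x = b.

This gives the KKT block system:
  [ Q   A^T ] [ x     ]   [-c ]
  [ A    0  ] [ lambda ] = [ b ]

Solving the linear system:
  x*      = (-0.4545, 0.4545)
  lambda* = (0.3182)
  f(x*)   = -1.1364

x* = (-0.4545, 0.4545), lambda* = (0.3182)


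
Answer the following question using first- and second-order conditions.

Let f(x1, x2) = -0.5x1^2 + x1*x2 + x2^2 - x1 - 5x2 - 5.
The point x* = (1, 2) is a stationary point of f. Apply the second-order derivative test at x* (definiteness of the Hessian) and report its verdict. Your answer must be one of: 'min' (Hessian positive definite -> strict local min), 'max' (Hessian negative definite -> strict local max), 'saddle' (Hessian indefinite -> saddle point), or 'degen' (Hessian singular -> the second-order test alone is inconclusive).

Compute the Hessian H = grad^2 f:
  H = [[-1, 1], [1, 2]]
Verify stationarity: grad f(x*) = H x* + g = (0, 0).
Eigenvalues of H: -1.3028, 2.3028.
Eigenvalues have mixed signs, so H is indefinite -> x* is a saddle point.

saddle


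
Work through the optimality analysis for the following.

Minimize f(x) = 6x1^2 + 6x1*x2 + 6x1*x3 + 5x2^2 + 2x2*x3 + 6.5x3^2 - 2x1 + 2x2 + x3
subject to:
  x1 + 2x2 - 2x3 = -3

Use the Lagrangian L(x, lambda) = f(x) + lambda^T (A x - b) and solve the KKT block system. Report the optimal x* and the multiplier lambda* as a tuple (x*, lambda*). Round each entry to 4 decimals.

Form the Lagrangian:
  L(x, lambda) = (1/2) x^T Q x + c^T x + lambda^T (A x - b)
Stationarity (grad_x L = 0): Q x + c + A^T lambda = 0.
Primal feasibility: A x = b.

This gives the KKT block system:
  [ Q   A^T ] [ x     ]   [-c ]
  [ A    0  ] [ lambda ] = [ b ]

Solving the linear system:
  x*      = (0.1628, -1.062, 0.5194)
  lambda* = (3.3023)
  f(x*)   = 3.9884

x* = (0.1628, -1.062, 0.5194), lambda* = (3.3023)


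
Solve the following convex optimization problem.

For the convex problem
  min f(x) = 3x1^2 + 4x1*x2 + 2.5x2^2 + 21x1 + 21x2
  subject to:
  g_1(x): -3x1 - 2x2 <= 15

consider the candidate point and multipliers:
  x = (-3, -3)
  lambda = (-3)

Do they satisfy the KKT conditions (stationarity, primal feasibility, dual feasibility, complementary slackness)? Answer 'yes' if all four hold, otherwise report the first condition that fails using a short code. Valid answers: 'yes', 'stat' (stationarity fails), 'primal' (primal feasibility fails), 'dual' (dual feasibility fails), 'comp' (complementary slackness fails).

Gradient of f: grad f(x) = Q x + c = (-9, -6)
Constraint values g_i(x) = a_i^T x - b_i:
  g_1((-3, -3)) = 0
Stationarity residual: grad f(x) + sum_i lambda_i a_i = (0, 0)
  -> stationarity OK
Primal feasibility (all g_i <= 0): OK
Dual feasibility (all lambda_i >= 0): FAILS
Complementary slackness (lambda_i * g_i(x) = 0 for all i): OK

Verdict: the first failing condition is dual_feasibility -> dual.

dual


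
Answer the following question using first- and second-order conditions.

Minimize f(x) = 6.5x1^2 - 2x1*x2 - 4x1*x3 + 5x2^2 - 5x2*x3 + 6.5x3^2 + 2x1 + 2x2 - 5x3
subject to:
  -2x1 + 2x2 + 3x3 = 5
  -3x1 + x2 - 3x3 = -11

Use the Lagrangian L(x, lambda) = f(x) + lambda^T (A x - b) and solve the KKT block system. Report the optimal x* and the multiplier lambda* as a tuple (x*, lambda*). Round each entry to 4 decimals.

Form the Lagrangian:
  L(x, lambda) = (1/2) x^T Q x + c^T x + lambda^T (A x - b)
Stationarity (grad_x L = 0): Q x + c + A^T lambda = 0.
Primal feasibility: A x = b.

This gives the KKT block system:
  [ Q   A^T ] [ x     ]   [-c ]
  [ A    0  ] [ lambda ] = [ b ]

Solving the linear system:
  x*      = (1.6909, 0.8181, 2.2485)
  lambda* = (-0.0052, 4.4537)
  f(x*)   = 21.3962

x* = (1.6909, 0.8181, 2.2485), lambda* = (-0.0052, 4.4537)


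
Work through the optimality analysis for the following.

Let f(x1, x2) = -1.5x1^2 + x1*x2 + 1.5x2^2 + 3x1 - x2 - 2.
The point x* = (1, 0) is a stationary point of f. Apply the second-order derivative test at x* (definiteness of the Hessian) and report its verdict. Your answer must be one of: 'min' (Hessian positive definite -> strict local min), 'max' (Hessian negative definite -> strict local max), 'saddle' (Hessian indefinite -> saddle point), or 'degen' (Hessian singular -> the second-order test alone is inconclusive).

Compute the Hessian H = grad^2 f:
  H = [[-3, 1], [1, 3]]
Verify stationarity: grad f(x*) = H x* + g = (0, 0).
Eigenvalues of H: -3.1623, 3.1623.
Eigenvalues have mixed signs, so H is indefinite -> x* is a saddle point.

saddle


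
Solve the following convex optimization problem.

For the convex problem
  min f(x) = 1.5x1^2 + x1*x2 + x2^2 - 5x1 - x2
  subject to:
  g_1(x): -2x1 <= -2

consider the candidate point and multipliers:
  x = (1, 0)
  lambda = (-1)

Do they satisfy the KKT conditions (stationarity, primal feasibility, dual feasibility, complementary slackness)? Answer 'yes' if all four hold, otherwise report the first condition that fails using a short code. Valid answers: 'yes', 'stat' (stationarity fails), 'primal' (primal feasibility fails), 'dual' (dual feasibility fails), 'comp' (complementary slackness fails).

Gradient of f: grad f(x) = Q x + c = (-2, 0)
Constraint values g_i(x) = a_i^T x - b_i:
  g_1((1, 0)) = 0
Stationarity residual: grad f(x) + sum_i lambda_i a_i = (0, 0)
  -> stationarity OK
Primal feasibility (all g_i <= 0): OK
Dual feasibility (all lambda_i >= 0): FAILS
Complementary slackness (lambda_i * g_i(x) = 0 for all i): OK

Verdict: the first failing condition is dual_feasibility -> dual.

dual


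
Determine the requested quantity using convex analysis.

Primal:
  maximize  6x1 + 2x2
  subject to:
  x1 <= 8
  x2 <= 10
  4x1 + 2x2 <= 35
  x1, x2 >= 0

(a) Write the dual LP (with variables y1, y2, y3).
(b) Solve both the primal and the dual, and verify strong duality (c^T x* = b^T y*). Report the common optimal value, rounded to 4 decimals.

The standard primal-dual pair for 'max c^T x s.t. A x <= b, x >= 0' is:
  Dual:  min b^T y  s.t.  A^T y >= c,  y >= 0.

So the dual LP is:
  minimize  8y1 + 10y2 + 35y3
  subject to:
    y1 + 4y3 >= 6
    y2 + 2y3 >= 2
    y1, y2, y3 >= 0

Solving the primal: x* = (8, 1.5).
  primal value c^T x* = 51.
Solving the dual: y* = (2, 0, 1).
  dual value b^T y* = 51.
Strong duality: c^T x* = b^T y*. Confirmed.

51


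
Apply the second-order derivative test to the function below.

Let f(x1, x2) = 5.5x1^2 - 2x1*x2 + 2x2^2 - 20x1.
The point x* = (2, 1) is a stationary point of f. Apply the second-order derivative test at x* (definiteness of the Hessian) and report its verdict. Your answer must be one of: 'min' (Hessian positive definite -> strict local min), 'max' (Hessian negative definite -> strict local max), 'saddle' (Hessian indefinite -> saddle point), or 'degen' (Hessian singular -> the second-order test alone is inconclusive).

Compute the Hessian H = grad^2 f:
  H = [[11, -2], [-2, 4]]
Verify stationarity: grad f(x*) = H x* + g = (0, 0).
Eigenvalues of H: 3.4689, 11.5311.
Both eigenvalues > 0, so H is positive definite -> x* is a strict local min.

min


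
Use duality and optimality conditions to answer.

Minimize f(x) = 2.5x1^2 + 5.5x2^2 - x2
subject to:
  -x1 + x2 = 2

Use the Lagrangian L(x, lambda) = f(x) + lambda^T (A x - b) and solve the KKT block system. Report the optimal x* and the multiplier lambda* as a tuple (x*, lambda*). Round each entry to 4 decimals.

Form the Lagrangian:
  L(x, lambda) = (1/2) x^T Q x + c^T x + lambda^T (A x - b)
Stationarity (grad_x L = 0): Q x + c + A^T lambda = 0.
Primal feasibility: A x = b.

This gives the KKT block system:
  [ Q   A^T ] [ x     ]   [-c ]
  [ A    0  ] [ lambda ] = [ b ]

Solving the linear system:
  x*      = (-1.3125, 0.6875)
  lambda* = (-6.5625)
  f(x*)   = 6.2188

x* = (-1.3125, 0.6875), lambda* = (-6.5625)


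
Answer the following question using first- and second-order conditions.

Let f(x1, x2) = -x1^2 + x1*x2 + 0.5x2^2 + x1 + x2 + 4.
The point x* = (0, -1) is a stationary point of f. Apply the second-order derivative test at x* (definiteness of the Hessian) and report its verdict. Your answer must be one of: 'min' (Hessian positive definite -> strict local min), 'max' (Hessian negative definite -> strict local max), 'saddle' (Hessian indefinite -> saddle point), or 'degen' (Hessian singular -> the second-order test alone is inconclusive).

Compute the Hessian H = grad^2 f:
  H = [[-2, 1], [1, 1]]
Verify stationarity: grad f(x*) = H x* + g = (0, 0).
Eigenvalues of H: -2.3028, 1.3028.
Eigenvalues have mixed signs, so H is indefinite -> x* is a saddle point.

saddle


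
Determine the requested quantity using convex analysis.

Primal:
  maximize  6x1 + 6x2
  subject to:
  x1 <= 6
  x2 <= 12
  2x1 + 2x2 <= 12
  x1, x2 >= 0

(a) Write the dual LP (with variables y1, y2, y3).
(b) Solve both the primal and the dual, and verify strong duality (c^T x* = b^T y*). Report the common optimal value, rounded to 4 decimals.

The standard primal-dual pair for 'max c^T x s.t. A x <= b, x >= 0' is:
  Dual:  min b^T y  s.t.  A^T y >= c,  y >= 0.

So the dual LP is:
  minimize  6y1 + 12y2 + 12y3
  subject to:
    y1 + 2y3 >= 6
    y2 + 2y3 >= 6
    y1, y2, y3 >= 0

Solving the primal: x* = (0, 6).
  primal value c^T x* = 36.
Solving the dual: y* = (0, 0, 3).
  dual value b^T y* = 36.
Strong duality: c^T x* = b^T y*. Confirmed.

36


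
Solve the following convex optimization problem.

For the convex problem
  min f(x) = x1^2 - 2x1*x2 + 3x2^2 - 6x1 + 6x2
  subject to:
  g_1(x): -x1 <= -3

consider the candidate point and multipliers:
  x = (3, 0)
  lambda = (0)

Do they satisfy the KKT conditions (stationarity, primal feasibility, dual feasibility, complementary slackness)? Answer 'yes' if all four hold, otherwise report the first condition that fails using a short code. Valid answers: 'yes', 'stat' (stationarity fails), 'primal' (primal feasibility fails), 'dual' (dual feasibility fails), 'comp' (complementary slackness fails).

Gradient of f: grad f(x) = Q x + c = (0, 0)
Constraint values g_i(x) = a_i^T x - b_i:
  g_1((3, 0)) = 0
Stationarity residual: grad f(x) + sum_i lambda_i a_i = (0, 0)
  -> stationarity OK
Primal feasibility (all g_i <= 0): OK
Dual feasibility (all lambda_i >= 0): OK
Complementary slackness (lambda_i * g_i(x) = 0 for all i): OK

Verdict: yes, KKT holds.

yes


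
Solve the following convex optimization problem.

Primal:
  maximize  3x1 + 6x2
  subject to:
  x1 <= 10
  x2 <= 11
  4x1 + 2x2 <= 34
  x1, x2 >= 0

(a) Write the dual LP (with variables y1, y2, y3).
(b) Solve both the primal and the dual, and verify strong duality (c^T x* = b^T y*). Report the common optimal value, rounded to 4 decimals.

The standard primal-dual pair for 'max c^T x s.t. A x <= b, x >= 0' is:
  Dual:  min b^T y  s.t.  A^T y >= c,  y >= 0.

So the dual LP is:
  minimize  10y1 + 11y2 + 34y3
  subject to:
    y1 + 4y3 >= 3
    y2 + 2y3 >= 6
    y1, y2, y3 >= 0

Solving the primal: x* = (3, 11).
  primal value c^T x* = 75.
Solving the dual: y* = (0, 4.5, 0.75).
  dual value b^T y* = 75.
Strong duality: c^T x* = b^T y*. Confirmed.

75


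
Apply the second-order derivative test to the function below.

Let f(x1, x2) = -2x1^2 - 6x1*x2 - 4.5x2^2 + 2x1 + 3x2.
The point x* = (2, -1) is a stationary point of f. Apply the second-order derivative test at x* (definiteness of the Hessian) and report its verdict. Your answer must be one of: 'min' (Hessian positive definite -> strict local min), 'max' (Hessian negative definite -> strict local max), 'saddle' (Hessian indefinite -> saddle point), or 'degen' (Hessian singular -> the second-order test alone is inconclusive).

Compute the Hessian H = grad^2 f:
  H = [[-4, -6], [-6, -9]]
Verify stationarity: grad f(x*) = H x* + g = (0, 0).
Eigenvalues of H: -13, 0.
H has a zero eigenvalue (singular; negative semidefinite but not definite), so H is neither positive definite, negative definite, nor indefinite. The second-order test alone is inconclusive -> degen.
(Indeed, f is constant along the null direction of H through x*, so x* is not a strict local extremum.)

degen


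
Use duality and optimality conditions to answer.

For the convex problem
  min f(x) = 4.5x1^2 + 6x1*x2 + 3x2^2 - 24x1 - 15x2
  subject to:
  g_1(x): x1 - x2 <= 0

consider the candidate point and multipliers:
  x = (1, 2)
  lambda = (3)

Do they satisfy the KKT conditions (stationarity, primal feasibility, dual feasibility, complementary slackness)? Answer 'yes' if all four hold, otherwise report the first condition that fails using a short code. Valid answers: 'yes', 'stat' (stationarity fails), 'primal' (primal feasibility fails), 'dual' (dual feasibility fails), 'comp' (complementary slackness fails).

Gradient of f: grad f(x) = Q x + c = (-3, 3)
Constraint values g_i(x) = a_i^T x - b_i:
  g_1((1, 2)) = -1
Stationarity residual: grad f(x) + sum_i lambda_i a_i = (0, 0)
  -> stationarity OK
Primal feasibility (all g_i <= 0): OK
Dual feasibility (all lambda_i >= 0): OK
Complementary slackness (lambda_i * g_i(x) = 0 for all i): FAILS

Verdict: the first failing condition is complementary_slackness -> comp.

comp


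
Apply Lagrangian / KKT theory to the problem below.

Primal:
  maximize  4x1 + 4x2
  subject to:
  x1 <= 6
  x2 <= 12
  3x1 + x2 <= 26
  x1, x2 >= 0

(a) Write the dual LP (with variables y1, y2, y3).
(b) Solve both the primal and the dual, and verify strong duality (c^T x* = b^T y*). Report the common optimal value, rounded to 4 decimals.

The standard primal-dual pair for 'max c^T x s.t. A x <= b, x >= 0' is:
  Dual:  min b^T y  s.t.  A^T y >= c,  y >= 0.

So the dual LP is:
  minimize  6y1 + 12y2 + 26y3
  subject to:
    y1 + 3y3 >= 4
    y2 + y3 >= 4
    y1, y2, y3 >= 0

Solving the primal: x* = (4.6667, 12).
  primal value c^T x* = 66.6667.
Solving the dual: y* = (0, 2.6667, 1.3333).
  dual value b^T y* = 66.6667.
Strong duality: c^T x* = b^T y*. Confirmed.

66.6667


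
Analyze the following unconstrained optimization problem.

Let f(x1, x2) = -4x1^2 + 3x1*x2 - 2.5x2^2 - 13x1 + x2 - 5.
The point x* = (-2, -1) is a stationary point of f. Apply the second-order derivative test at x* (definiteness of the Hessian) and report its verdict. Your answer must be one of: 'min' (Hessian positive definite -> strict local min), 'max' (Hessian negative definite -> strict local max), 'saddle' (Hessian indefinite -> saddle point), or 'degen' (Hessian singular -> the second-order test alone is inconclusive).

Compute the Hessian H = grad^2 f:
  H = [[-8, 3], [3, -5]]
Verify stationarity: grad f(x*) = H x* + g = (0, 0).
Eigenvalues of H: -9.8541, -3.1459.
Both eigenvalues < 0, so H is negative definite -> x* is a strict local max.

max


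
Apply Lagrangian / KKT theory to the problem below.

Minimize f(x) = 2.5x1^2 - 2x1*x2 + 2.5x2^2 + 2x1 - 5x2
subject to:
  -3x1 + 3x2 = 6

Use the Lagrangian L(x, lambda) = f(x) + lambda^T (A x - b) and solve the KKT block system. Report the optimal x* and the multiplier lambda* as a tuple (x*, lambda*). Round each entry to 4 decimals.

Form the Lagrangian:
  L(x, lambda) = (1/2) x^T Q x + c^T x + lambda^T (A x - b)
Stationarity (grad_x L = 0): Q x + c + A^T lambda = 0.
Primal feasibility: A x = b.

This gives the KKT block system:
  [ Q   A^T ] [ x     ]   [-c ]
  [ A    0  ] [ lambda ] = [ b ]

Solving the linear system:
  x*      = (-0.5, 1.5)
  lambda* = (-1.1667)
  f(x*)   = -0.75

x* = (-0.5, 1.5), lambda* = (-1.1667)


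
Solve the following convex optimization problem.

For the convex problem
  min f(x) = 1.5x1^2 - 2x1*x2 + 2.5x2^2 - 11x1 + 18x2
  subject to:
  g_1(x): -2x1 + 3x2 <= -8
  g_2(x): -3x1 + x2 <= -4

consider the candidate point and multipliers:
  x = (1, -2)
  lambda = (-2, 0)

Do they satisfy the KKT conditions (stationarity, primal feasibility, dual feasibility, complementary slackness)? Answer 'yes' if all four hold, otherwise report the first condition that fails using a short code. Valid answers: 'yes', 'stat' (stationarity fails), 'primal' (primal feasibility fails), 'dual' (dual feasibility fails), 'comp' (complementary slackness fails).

Gradient of f: grad f(x) = Q x + c = (-4, 6)
Constraint values g_i(x) = a_i^T x - b_i:
  g_1((1, -2)) = 0
  g_2((1, -2)) = -1
Stationarity residual: grad f(x) + sum_i lambda_i a_i = (0, 0)
  -> stationarity OK
Primal feasibility (all g_i <= 0): OK
Dual feasibility (all lambda_i >= 0): FAILS
Complementary slackness (lambda_i * g_i(x) = 0 for all i): OK

Verdict: the first failing condition is dual_feasibility -> dual.

dual


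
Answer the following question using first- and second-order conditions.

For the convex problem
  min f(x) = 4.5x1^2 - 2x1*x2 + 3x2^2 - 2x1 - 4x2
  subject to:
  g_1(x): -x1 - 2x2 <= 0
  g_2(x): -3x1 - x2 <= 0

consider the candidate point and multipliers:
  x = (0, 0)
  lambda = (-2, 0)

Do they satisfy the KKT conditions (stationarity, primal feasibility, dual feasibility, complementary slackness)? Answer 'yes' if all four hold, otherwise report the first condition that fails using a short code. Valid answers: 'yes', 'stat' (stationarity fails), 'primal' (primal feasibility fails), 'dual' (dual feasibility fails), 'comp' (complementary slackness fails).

Gradient of f: grad f(x) = Q x + c = (-2, -4)
Constraint values g_i(x) = a_i^T x - b_i:
  g_1((0, 0)) = 0
  g_2((0, 0)) = 0
Stationarity residual: grad f(x) + sum_i lambda_i a_i = (0, 0)
  -> stationarity OK
Primal feasibility (all g_i <= 0): OK
Dual feasibility (all lambda_i >= 0): FAILS
Complementary slackness (lambda_i * g_i(x) = 0 for all i): OK

Verdict: the first failing condition is dual_feasibility -> dual.

dual


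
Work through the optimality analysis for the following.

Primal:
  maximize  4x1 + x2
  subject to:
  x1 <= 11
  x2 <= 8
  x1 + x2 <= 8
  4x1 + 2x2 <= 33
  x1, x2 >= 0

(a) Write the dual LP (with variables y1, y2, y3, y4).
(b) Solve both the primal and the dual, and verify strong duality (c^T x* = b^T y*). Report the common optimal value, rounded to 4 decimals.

The standard primal-dual pair for 'max c^T x s.t. A x <= b, x >= 0' is:
  Dual:  min b^T y  s.t.  A^T y >= c,  y >= 0.

So the dual LP is:
  minimize  11y1 + 8y2 + 8y3 + 33y4
  subject to:
    y1 + y3 + 4y4 >= 4
    y2 + y3 + 2y4 >= 1
    y1, y2, y3, y4 >= 0

Solving the primal: x* = (8, 0).
  primal value c^T x* = 32.
Solving the dual: y* = (0, 0, 4, 0).
  dual value b^T y* = 32.
Strong duality: c^T x* = b^T y*. Confirmed.

32


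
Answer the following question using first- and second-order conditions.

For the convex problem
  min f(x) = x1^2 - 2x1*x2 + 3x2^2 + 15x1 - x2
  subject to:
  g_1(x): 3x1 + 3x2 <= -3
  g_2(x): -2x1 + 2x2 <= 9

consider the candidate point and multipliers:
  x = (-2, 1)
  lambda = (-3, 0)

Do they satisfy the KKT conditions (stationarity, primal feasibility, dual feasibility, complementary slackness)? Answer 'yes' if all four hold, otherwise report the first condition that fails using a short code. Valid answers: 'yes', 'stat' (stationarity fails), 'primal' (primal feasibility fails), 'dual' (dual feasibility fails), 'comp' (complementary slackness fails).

Gradient of f: grad f(x) = Q x + c = (9, 9)
Constraint values g_i(x) = a_i^T x - b_i:
  g_1((-2, 1)) = 0
  g_2((-2, 1)) = -3
Stationarity residual: grad f(x) + sum_i lambda_i a_i = (0, 0)
  -> stationarity OK
Primal feasibility (all g_i <= 0): OK
Dual feasibility (all lambda_i >= 0): FAILS
Complementary slackness (lambda_i * g_i(x) = 0 for all i): OK

Verdict: the first failing condition is dual_feasibility -> dual.

dual


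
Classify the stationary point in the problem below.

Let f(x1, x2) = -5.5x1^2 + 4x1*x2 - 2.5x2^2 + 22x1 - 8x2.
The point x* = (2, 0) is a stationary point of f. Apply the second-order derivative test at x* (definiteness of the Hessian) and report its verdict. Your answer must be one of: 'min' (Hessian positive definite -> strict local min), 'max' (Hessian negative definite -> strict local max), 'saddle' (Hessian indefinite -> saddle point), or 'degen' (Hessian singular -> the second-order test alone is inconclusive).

Compute the Hessian H = grad^2 f:
  H = [[-11, 4], [4, -5]]
Verify stationarity: grad f(x*) = H x* + g = (0, 0).
Eigenvalues of H: -13, -3.
Both eigenvalues < 0, so H is negative definite -> x* is a strict local max.

max


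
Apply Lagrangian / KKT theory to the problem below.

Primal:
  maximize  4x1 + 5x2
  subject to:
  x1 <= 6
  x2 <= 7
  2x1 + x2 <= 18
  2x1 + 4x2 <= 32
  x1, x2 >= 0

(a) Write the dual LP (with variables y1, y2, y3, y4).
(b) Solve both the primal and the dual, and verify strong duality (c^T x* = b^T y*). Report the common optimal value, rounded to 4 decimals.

The standard primal-dual pair for 'max c^T x s.t. A x <= b, x >= 0' is:
  Dual:  min b^T y  s.t.  A^T y >= c,  y >= 0.

So the dual LP is:
  minimize  6y1 + 7y2 + 18y3 + 32y4
  subject to:
    y1 + 2y3 + 2y4 >= 4
    y2 + y3 + 4y4 >= 5
    y1, y2, y3, y4 >= 0

Solving the primal: x* = (6, 5).
  primal value c^T x* = 49.
Solving the dual: y* = (1.5, 0, 0, 1.25).
  dual value b^T y* = 49.
Strong duality: c^T x* = b^T y*. Confirmed.

49


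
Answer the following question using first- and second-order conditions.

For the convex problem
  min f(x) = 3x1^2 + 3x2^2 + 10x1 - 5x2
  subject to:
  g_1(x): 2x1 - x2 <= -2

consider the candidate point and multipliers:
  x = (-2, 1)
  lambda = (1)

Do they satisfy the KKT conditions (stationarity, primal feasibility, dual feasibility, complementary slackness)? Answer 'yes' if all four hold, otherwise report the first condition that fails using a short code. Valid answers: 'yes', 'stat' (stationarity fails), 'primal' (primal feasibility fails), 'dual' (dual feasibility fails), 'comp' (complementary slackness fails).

Gradient of f: grad f(x) = Q x + c = (-2, 1)
Constraint values g_i(x) = a_i^T x - b_i:
  g_1((-2, 1)) = -3
Stationarity residual: grad f(x) + sum_i lambda_i a_i = (0, 0)
  -> stationarity OK
Primal feasibility (all g_i <= 0): OK
Dual feasibility (all lambda_i >= 0): OK
Complementary slackness (lambda_i * g_i(x) = 0 for all i): FAILS

Verdict: the first failing condition is complementary_slackness -> comp.

comp


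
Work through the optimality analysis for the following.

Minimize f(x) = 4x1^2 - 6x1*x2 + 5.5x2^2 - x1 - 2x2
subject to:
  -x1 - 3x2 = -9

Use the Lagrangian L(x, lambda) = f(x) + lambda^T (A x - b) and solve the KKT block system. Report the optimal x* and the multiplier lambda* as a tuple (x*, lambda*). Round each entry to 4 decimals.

Form the Lagrangian:
  L(x, lambda) = (1/2) x^T Q x + c^T x + lambda^T (A x - b)
Stationarity (grad_x L = 0): Q x + c + A^T lambda = 0.
Primal feasibility: A x = b.

This gives the KKT block system:
  [ Q   A^T ] [ x     ]   [-c ]
  [ A    0  ] [ lambda ] = [ b ]

Solving the linear system:
  x*      = (2.2185, 2.2605)
  lambda* = (3.1849)
  f(x*)   = 10.9622

x* = (2.2185, 2.2605), lambda* = (3.1849)


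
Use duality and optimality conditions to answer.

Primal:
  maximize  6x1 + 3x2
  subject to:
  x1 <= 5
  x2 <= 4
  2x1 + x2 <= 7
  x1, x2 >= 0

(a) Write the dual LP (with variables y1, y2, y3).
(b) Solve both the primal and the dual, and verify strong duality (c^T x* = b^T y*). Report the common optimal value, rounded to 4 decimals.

The standard primal-dual pair for 'max c^T x s.t. A x <= b, x >= 0' is:
  Dual:  min b^T y  s.t.  A^T y >= c,  y >= 0.

So the dual LP is:
  minimize  5y1 + 4y2 + 7y3
  subject to:
    y1 + 2y3 >= 6
    y2 + y3 >= 3
    y1, y2, y3 >= 0

Solving the primal: x* = (3.5, 0).
  primal value c^T x* = 21.
Solving the dual: y* = (0, 0, 3).
  dual value b^T y* = 21.
Strong duality: c^T x* = b^T y*. Confirmed.

21


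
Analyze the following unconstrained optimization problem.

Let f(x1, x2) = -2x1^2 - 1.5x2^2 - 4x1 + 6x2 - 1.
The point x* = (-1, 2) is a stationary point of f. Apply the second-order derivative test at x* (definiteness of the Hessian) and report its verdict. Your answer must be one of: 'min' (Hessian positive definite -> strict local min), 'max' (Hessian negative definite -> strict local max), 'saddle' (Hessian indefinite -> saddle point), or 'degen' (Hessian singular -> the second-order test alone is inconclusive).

Compute the Hessian H = grad^2 f:
  H = [[-4, 0], [0, -3]]
Verify stationarity: grad f(x*) = H x* + g = (0, 0).
Eigenvalues of H: -4, -3.
Both eigenvalues < 0, so H is negative definite -> x* is a strict local max.

max


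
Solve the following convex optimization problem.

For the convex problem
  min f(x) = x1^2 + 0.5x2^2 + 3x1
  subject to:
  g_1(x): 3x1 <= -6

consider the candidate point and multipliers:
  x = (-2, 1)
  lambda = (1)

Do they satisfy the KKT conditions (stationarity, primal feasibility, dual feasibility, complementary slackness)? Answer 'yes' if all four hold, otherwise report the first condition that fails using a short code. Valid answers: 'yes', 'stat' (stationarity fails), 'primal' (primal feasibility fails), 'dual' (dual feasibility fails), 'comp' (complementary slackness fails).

Gradient of f: grad f(x) = Q x + c = (-1, 1)
Constraint values g_i(x) = a_i^T x - b_i:
  g_1((-2, 1)) = 0
Stationarity residual: grad f(x) + sum_i lambda_i a_i = (2, 1)
  -> stationarity FAILS
Primal feasibility (all g_i <= 0): OK
Dual feasibility (all lambda_i >= 0): OK
Complementary slackness (lambda_i * g_i(x) = 0 for all i): OK

Verdict: the first failing condition is stationarity -> stat.

stat


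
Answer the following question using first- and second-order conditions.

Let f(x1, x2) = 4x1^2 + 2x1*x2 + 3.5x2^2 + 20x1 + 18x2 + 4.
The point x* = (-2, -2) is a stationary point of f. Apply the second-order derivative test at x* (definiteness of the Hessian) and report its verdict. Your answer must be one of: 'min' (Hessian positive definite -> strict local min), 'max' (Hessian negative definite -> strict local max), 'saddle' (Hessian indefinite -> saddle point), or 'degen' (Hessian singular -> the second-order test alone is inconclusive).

Compute the Hessian H = grad^2 f:
  H = [[8, 2], [2, 7]]
Verify stationarity: grad f(x*) = H x* + g = (0, 0).
Eigenvalues of H: 5.4384, 9.5616.
Both eigenvalues > 0, so H is positive definite -> x* is a strict local min.

min


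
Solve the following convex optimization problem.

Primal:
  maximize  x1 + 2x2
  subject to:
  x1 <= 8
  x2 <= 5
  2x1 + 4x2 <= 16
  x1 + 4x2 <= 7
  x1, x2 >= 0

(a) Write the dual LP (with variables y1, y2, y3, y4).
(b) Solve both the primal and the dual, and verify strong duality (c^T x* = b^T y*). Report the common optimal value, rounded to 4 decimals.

The standard primal-dual pair for 'max c^T x s.t. A x <= b, x >= 0' is:
  Dual:  min b^T y  s.t.  A^T y >= c,  y >= 0.

So the dual LP is:
  minimize  8y1 + 5y2 + 16y3 + 7y4
  subject to:
    y1 + 2y3 + y4 >= 1
    y2 + 4y3 + 4y4 >= 2
    y1, y2, y3, y4 >= 0

Solving the primal: x* = (7, 0).
  primal value c^T x* = 7.
Solving the dual: y* = (0, 0, 0, 1).
  dual value b^T y* = 7.
Strong duality: c^T x* = b^T y*. Confirmed.

7


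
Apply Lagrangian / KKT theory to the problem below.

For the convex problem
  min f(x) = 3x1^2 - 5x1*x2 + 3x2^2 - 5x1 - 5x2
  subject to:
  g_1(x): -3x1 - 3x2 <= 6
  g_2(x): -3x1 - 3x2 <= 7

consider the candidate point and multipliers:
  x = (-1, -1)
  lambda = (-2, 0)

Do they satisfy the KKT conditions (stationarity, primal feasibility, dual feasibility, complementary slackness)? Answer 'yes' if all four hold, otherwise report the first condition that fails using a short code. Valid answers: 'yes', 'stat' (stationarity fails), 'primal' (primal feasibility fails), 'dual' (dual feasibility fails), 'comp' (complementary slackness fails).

Gradient of f: grad f(x) = Q x + c = (-6, -6)
Constraint values g_i(x) = a_i^T x - b_i:
  g_1((-1, -1)) = 0
  g_2((-1, -1)) = -1
Stationarity residual: grad f(x) + sum_i lambda_i a_i = (0, 0)
  -> stationarity OK
Primal feasibility (all g_i <= 0): OK
Dual feasibility (all lambda_i >= 0): FAILS
Complementary slackness (lambda_i * g_i(x) = 0 for all i): OK

Verdict: the first failing condition is dual_feasibility -> dual.

dual


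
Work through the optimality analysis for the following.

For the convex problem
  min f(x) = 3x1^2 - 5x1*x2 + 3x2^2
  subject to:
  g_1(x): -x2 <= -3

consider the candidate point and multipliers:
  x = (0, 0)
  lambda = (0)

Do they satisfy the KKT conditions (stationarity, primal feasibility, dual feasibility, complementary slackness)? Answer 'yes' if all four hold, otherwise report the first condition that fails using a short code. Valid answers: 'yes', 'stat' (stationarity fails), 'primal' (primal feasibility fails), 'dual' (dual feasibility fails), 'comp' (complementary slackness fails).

Gradient of f: grad f(x) = Q x + c = (0, 0)
Constraint values g_i(x) = a_i^T x - b_i:
  g_1((0, 0)) = 3
Stationarity residual: grad f(x) + sum_i lambda_i a_i = (0, 0)
  -> stationarity OK
Primal feasibility (all g_i <= 0): FAILS
Dual feasibility (all lambda_i >= 0): OK
Complementary slackness (lambda_i * g_i(x) = 0 for all i): OK

Verdict: the first failing condition is primal_feasibility -> primal.

primal


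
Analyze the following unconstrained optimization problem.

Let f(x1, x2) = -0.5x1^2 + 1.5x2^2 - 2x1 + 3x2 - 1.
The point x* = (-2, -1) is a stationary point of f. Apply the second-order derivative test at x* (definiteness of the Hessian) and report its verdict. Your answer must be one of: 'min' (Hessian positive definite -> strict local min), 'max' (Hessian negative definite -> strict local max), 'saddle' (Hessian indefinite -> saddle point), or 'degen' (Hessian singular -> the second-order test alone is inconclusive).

Compute the Hessian H = grad^2 f:
  H = [[-1, 0], [0, 3]]
Verify stationarity: grad f(x*) = H x* + g = (0, 0).
Eigenvalues of H: -1, 3.
Eigenvalues have mixed signs, so H is indefinite -> x* is a saddle point.

saddle


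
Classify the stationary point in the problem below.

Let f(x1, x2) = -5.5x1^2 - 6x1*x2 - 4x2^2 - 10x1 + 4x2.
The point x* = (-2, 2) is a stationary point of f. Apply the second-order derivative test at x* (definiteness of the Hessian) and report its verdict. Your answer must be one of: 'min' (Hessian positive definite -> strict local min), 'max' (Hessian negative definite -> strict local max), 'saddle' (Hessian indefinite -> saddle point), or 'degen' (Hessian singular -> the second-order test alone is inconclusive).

Compute the Hessian H = grad^2 f:
  H = [[-11, -6], [-6, -8]]
Verify stationarity: grad f(x*) = H x* + g = (0, 0).
Eigenvalues of H: -15.6847, -3.3153.
Both eigenvalues < 0, so H is negative definite -> x* is a strict local max.

max


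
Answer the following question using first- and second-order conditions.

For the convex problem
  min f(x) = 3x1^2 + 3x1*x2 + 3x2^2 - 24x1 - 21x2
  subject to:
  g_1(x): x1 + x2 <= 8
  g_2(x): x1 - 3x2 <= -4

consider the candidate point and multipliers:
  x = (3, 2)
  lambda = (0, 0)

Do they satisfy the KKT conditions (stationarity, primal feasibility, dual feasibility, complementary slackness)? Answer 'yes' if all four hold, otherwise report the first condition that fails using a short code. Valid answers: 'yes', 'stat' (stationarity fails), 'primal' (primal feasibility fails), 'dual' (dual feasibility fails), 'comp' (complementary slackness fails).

Gradient of f: grad f(x) = Q x + c = (0, 0)
Constraint values g_i(x) = a_i^T x - b_i:
  g_1((3, 2)) = -3
  g_2((3, 2)) = 1
Stationarity residual: grad f(x) + sum_i lambda_i a_i = (0, 0)
  -> stationarity OK
Primal feasibility (all g_i <= 0): FAILS
Dual feasibility (all lambda_i >= 0): OK
Complementary slackness (lambda_i * g_i(x) = 0 for all i): OK

Verdict: the first failing condition is primal_feasibility -> primal.

primal


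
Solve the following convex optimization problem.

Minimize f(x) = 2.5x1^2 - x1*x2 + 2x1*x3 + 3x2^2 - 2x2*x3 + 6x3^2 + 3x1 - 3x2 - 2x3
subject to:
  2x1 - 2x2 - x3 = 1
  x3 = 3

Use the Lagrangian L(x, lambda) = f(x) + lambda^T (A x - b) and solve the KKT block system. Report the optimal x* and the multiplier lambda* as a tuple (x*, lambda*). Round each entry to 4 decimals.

Form the Lagrangian:
  L(x, lambda) = (1/2) x^T Q x + c^T x + lambda^T (A x - b)
Stationarity (grad_x L = 0): Q x + c + A^T lambda = 0.
Primal feasibility: A x = b.

This gives the KKT block system:
  [ Q   A^T ] [ x     ]   [-c ]
  [ A    0  ] [ lambda ] = [ b ]

Solving the linear system:
  x*      = (1.1111, -0.8889, 3)
  lambda* = (-7.7222, -45.7222)
  f(x*)   = 72.4444

x* = (1.1111, -0.8889, 3), lambda* = (-7.7222, -45.7222)


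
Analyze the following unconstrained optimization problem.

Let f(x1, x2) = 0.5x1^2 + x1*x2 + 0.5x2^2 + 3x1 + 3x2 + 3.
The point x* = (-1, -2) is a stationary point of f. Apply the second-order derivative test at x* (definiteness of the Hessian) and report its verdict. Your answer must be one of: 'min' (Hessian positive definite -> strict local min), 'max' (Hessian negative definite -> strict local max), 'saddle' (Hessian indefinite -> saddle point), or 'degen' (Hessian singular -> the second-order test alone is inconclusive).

Compute the Hessian H = grad^2 f:
  H = [[1, 1], [1, 1]]
Verify stationarity: grad f(x*) = H x* + g = (0, 0).
Eigenvalues of H: 0, 2.
H has a zero eigenvalue (singular; positive semidefinite but not definite), so H is neither positive definite, negative definite, nor indefinite. The second-order test alone is inconclusive -> degen.
(Indeed, f is constant along the null direction of H through x*, so x* is not a strict local extremum.)

degen


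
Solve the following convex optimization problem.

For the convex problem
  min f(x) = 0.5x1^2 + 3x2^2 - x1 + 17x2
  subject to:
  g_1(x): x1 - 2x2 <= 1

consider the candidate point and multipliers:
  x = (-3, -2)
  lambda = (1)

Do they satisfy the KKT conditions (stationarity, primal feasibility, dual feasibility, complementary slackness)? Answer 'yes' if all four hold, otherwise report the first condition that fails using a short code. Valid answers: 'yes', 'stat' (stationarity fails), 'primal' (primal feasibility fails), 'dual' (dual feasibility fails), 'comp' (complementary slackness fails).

Gradient of f: grad f(x) = Q x + c = (-4, 5)
Constraint values g_i(x) = a_i^T x - b_i:
  g_1((-3, -2)) = 0
Stationarity residual: grad f(x) + sum_i lambda_i a_i = (-3, 3)
  -> stationarity FAILS
Primal feasibility (all g_i <= 0): OK
Dual feasibility (all lambda_i >= 0): OK
Complementary slackness (lambda_i * g_i(x) = 0 for all i): OK

Verdict: the first failing condition is stationarity -> stat.

stat


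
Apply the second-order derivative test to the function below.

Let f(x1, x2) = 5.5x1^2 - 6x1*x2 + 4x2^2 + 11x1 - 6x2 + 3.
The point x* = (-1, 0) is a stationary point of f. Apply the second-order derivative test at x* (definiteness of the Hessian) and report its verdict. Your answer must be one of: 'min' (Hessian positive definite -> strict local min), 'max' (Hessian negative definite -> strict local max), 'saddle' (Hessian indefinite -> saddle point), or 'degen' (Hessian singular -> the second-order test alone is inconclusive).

Compute the Hessian H = grad^2 f:
  H = [[11, -6], [-6, 8]]
Verify stationarity: grad f(x*) = H x* + g = (0, 0).
Eigenvalues of H: 3.3153, 15.6847.
Both eigenvalues > 0, so H is positive definite -> x* is a strict local min.

min


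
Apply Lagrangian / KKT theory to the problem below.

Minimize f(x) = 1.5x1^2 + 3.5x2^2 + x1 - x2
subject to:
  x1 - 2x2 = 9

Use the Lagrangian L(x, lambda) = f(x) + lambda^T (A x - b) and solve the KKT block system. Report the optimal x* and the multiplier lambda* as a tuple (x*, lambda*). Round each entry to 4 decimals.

Form the Lagrangian:
  L(x, lambda) = (1/2) x^T Q x + c^T x + lambda^T (A x - b)
Stationarity (grad_x L = 0): Q x + c + A^T lambda = 0.
Primal feasibility: A x = b.

This gives the KKT block system:
  [ Q   A^T ] [ x     ]   [-c ]
  [ A    0  ] [ lambda ] = [ b ]

Solving the linear system:
  x*      = (3.2105, -2.8947)
  lambda* = (-10.6316)
  f(x*)   = 50.8947

x* = (3.2105, -2.8947), lambda* = (-10.6316)


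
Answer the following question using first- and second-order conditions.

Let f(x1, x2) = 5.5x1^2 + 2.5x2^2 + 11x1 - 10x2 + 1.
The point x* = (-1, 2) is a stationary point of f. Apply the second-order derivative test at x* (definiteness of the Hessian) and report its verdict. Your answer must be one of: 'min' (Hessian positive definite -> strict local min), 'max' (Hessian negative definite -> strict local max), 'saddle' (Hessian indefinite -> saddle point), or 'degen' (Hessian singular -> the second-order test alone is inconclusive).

Compute the Hessian H = grad^2 f:
  H = [[11, 0], [0, 5]]
Verify stationarity: grad f(x*) = H x* + g = (0, 0).
Eigenvalues of H: 5, 11.
Both eigenvalues > 0, so H is positive definite -> x* is a strict local min.

min


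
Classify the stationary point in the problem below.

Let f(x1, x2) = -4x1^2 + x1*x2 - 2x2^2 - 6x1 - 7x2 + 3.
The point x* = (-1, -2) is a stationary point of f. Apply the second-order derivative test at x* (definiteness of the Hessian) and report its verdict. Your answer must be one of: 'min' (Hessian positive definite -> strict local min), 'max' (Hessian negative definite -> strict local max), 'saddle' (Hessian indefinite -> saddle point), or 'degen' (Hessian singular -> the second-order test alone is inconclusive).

Compute the Hessian H = grad^2 f:
  H = [[-8, 1], [1, -4]]
Verify stationarity: grad f(x*) = H x* + g = (0, 0).
Eigenvalues of H: -8.2361, -3.7639.
Both eigenvalues < 0, so H is negative definite -> x* is a strict local max.

max


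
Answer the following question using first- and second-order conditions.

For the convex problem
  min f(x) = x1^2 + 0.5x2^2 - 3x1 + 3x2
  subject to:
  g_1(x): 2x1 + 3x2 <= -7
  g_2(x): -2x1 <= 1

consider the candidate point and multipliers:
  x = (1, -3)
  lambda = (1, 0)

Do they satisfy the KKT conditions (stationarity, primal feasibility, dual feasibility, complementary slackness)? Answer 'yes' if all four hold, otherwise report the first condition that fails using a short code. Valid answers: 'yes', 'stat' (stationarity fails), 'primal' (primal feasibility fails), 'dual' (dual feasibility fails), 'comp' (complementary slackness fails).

Gradient of f: grad f(x) = Q x + c = (-1, 0)
Constraint values g_i(x) = a_i^T x - b_i:
  g_1((1, -3)) = 0
  g_2((1, -3)) = -3
Stationarity residual: grad f(x) + sum_i lambda_i a_i = (1, 3)
  -> stationarity FAILS
Primal feasibility (all g_i <= 0): OK
Dual feasibility (all lambda_i >= 0): OK
Complementary slackness (lambda_i * g_i(x) = 0 for all i): OK

Verdict: the first failing condition is stationarity -> stat.

stat


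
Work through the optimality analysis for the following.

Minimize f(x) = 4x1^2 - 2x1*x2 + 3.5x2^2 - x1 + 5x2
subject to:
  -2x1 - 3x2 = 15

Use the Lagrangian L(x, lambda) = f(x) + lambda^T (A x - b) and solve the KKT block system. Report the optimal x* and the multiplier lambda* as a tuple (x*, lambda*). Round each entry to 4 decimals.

Form the Lagrangian:
  L(x, lambda) = (1/2) x^T Q x + c^T x + lambda^T (A x - b)
Stationarity (grad_x L = 0): Q x + c + A^T lambda = 0.
Primal feasibility: A x = b.

This gives the KKT block system:
  [ Q   A^T ] [ x     ]   [-c ]
  [ A    0  ] [ lambda ] = [ b ]

Solving the linear system:
  x*      = (-2.1048, -3.5968)
  lambda* = (-5.3226)
  f(x*)   = 31.9798

x* = (-2.1048, -3.5968), lambda* = (-5.3226)
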